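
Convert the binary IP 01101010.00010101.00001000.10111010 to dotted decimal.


01101010 = 106
00010101 = 21
00001000 = 8
10111010 = 186
IP: 106.21.8.186


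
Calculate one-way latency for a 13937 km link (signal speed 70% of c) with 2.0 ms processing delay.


Speed = 0.7 * 3e5 km/s = 210000 km/s
Propagation delay = 13937 / 210000 = 0.0664 s = 66.3667 ms
Processing delay = 2.0 ms
Total one-way latency = 68.3667 ms


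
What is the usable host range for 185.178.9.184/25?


Network: 185.178.9.128
Broadcast: 185.178.9.255
First usable = network + 1
Last usable = broadcast - 1
Range: 185.178.9.129 to 185.178.9.254


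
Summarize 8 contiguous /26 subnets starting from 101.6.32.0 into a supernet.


Original prefix: /26
Number of subnets: 8 = 2^3
New prefix = 26 - 3 = 23
Supernet: 101.6.32.0/23


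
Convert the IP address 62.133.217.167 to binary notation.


62 = 00111110
133 = 10000101
217 = 11011001
167 = 10100111
Binary: 00111110.10000101.11011001.10100111


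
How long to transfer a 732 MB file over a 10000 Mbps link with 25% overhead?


Effective throughput = 10000 * (1 - 25/100) = 7500 Mbps
File size in Mb = 732 * 8 = 5856 Mb
Time = 5856 / 7500
Time = 0.7808 seconds


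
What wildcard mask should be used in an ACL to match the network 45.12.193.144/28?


Subnet mask: 255.255.255.240
Wildcard = 255.255.255.255 - subnet mask
255 - 255 = 0
255 - 255 = 0
255 - 255 = 0
255 - 240 = 15
Wildcard: 0.0.0.15


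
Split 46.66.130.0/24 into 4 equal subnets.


New prefix = 24 + 2 = 26
Each subnet has 64 addresses
  46.66.130.0/26
  46.66.130.64/26
  46.66.130.128/26
  46.66.130.192/26
Subnets: 46.66.130.0/26, 46.66.130.64/26, 46.66.130.128/26, 46.66.130.192/26


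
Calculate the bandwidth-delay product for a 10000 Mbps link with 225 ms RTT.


BDP = bandwidth * RTT
= 10000 Mbps * 225 ms
= 10000 * 1e6 * 225 / 1000 bits
= 2250000000 bits
= 281250000 bytes
= 274658.2031 KB
BDP = 2250000000 bits (281250000 bytes)


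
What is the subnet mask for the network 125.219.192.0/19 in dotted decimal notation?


/19 means 19 network bits, 13 host bits
Binary: 11111111111111111110000000000000
Mask: 255.255.224.0


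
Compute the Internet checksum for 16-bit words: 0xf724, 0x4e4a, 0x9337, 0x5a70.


Sum all words (with carry folding):
+ 0xf724 = 0xf724
+ 0x4e4a = 0x456f
+ 0x9337 = 0xd8a6
+ 0x5a70 = 0x3317
One's complement: ~0x3317
Checksum = 0xcce8


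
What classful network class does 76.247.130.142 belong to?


First octet: 76
Binary: 01001100
0xxxxxxx -> Class A (1-126)
Class A, default mask 255.0.0.0 (/8)


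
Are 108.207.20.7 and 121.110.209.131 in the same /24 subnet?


Mask: 255.255.255.0
108.207.20.7 AND mask = 108.207.20.0
121.110.209.131 AND mask = 121.110.209.0
No, different subnets (108.207.20.0 vs 121.110.209.0)


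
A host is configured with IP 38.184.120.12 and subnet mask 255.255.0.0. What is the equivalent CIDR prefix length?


Binary: 11111111.11111111.00000000.00000000
Count leading 1s
Prefix: /16


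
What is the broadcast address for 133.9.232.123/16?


Network: 133.9.0.0/16
Host bits = 16
Set all host bits to 1:
Broadcast: 133.9.255.255


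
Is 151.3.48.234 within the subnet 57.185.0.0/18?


Subnet network: 57.185.0.0
Test IP AND mask: 151.3.0.0
No, 151.3.48.234 is not in 57.185.0.0/18


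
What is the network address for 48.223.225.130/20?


IP:   00110000.11011111.11100001.10000010
Mask: 11111111.11111111.11110000.00000000
AND operation:
Net:  00110000.11011111.11100000.00000000
Network: 48.223.224.0/20


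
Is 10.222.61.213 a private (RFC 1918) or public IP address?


RFC 1918 private ranges:
  10.0.0.0/8 (10.0.0.0 - 10.255.255.255)
  172.16.0.0/12 (172.16.0.0 - 172.31.255.255)
  192.168.0.0/16 (192.168.0.0 - 192.168.255.255)
Private (in 10.0.0.0/8)


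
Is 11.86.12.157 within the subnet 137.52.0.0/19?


Subnet network: 137.52.0.0
Test IP AND mask: 11.86.0.0
No, 11.86.12.157 is not in 137.52.0.0/19


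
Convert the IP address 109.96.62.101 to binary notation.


109 = 01101101
96 = 01100000
62 = 00111110
101 = 01100101
Binary: 01101101.01100000.00111110.01100101


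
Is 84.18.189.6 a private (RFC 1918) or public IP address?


RFC 1918 private ranges:
  10.0.0.0/8 (10.0.0.0 - 10.255.255.255)
  172.16.0.0/12 (172.16.0.0 - 172.31.255.255)
  192.168.0.0/16 (192.168.0.0 - 192.168.255.255)
Public (not in any RFC 1918 range)


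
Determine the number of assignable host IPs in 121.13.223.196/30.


Host bits = 32 - 30 = 2
Total addresses = 2^2 = 4
Usable = total - 2 (network and broadcast)
Usable hosts: 2


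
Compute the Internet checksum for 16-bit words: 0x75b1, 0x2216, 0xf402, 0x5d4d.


Sum all words (with carry folding):
+ 0x75b1 = 0x75b1
+ 0x2216 = 0x97c7
+ 0xf402 = 0x8bca
+ 0x5d4d = 0xe917
One's complement: ~0xe917
Checksum = 0x16e8


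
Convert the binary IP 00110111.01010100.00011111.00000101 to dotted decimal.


00110111 = 55
01010100 = 84
00011111 = 31
00000101 = 5
IP: 55.84.31.5


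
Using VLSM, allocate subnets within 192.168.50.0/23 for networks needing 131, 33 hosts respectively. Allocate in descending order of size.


131 hosts -> /24 (254 usable): 192.168.50.0/24
33 hosts -> /26 (62 usable): 192.168.51.0/26
Allocation: 192.168.50.0/24 (131 hosts, 254 usable); 192.168.51.0/26 (33 hosts, 62 usable)


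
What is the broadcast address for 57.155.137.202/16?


Network: 57.155.0.0/16
Host bits = 16
Set all host bits to 1:
Broadcast: 57.155.255.255


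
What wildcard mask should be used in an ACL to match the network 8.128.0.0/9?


Subnet mask: 255.128.0.0
Wildcard = 255.255.255.255 - subnet mask
255 - 255 = 0
255 - 128 = 127
255 - 0 = 255
255 - 0 = 255
Wildcard: 0.127.255.255


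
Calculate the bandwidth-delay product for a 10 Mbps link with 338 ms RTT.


BDP = bandwidth * RTT
= 10 Mbps * 338 ms
= 10 * 1e6 * 338 / 1000 bits
= 3380000 bits
= 422500 bytes
= 412.5977 KB
BDP = 3380000 bits (422500 bytes)


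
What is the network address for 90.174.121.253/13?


IP:   01011010.10101110.01111001.11111101
Mask: 11111111.11111000.00000000.00000000
AND operation:
Net:  01011010.10101000.00000000.00000000
Network: 90.168.0.0/13


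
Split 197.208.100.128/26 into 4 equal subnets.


New prefix = 26 + 2 = 28
Each subnet has 16 addresses
  197.208.100.128/28
  197.208.100.144/28
  197.208.100.160/28
  197.208.100.176/28
Subnets: 197.208.100.128/28, 197.208.100.144/28, 197.208.100.160/28, 197.208.100.176/28


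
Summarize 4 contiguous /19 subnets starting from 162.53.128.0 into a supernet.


Original prefix: /19
Number of subnets: 4 = 2^2
New prefix = 19 - 2 = 17
Supernet: 162.53.128.0/17


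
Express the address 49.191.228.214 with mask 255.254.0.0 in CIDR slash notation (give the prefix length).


Binary: 11111111.11111110.00000000.00000000
Count leading 1s
Prefix: /15


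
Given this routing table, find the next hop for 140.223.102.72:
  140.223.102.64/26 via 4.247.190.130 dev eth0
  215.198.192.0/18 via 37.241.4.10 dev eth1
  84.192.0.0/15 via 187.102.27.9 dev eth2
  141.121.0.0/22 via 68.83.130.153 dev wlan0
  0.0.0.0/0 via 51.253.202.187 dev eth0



Longest prefix match for 140.223.102.72:
  /26 140.223.102.64: MATCH
  /18 215.198.192.0: no
  /15 84.192.0.0: no
  /22 141.121.0.0: no
  /0 0.0.0.0: MATCH
Selected: next-hop 4.247.190.130 via eth0 (matched /26)


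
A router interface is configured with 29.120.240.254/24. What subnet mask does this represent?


/24 means 24 network bits, 8 host bits
Binary: 11111111111111111111111100000000
Mask: 255.255.255.0


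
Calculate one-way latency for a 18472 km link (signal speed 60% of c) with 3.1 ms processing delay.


Speed = 0.6 * 3e5 km/s = 180000 km/s
Propagation delay = 18472 / 180000 = 0.1026 s = 102.6222 ms
Processing delay = 3.1 ms
Total one-way latency = 105.7222 ms


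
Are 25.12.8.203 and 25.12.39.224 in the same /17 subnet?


Mask: 255.255.128.0
25.12.8.203 AND mask = 25.12.0.0
25.12.39.224 AND mask = 25.12.0.0
Yes, same subnet (25.12.0.0)


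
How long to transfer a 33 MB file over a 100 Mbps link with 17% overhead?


Effective throughput = 100 * (1 - 17/100) = 83 Mbps
File size in Mb = 33 * 8 = 264 Mb
Time = 264 / 83
Time = 3.1807 seconds


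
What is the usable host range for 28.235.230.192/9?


Network: 28.128.0.0
Broadcast: 28.255.255.255
First usable = network + 1
Last usable = broadcast - 1
Range: 28.128.0.1 to 28.255.255.254


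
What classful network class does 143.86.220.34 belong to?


First octet: 143
Binary: 10001111
10xxxxxx -> Class B (128-191)
Class B, default mask 255.255.0.0 (/16)


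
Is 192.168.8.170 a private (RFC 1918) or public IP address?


RFC 1918 private ranges:
  10.0.0.0/8 (10.0.0.0 - 10.255.255.255)
  172.16.0.0/12 (172.16.0.0 - 172.31.255.255)
  192.168.0.0/16 (192.168.0.0 - 192.168.255.255)
Private (in 192.168.0.0/16)


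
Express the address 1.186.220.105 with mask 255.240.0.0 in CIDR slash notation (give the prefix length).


Binary: 11111111.11110000.00000000.00000000
Count leading 1s
Prefix: /12


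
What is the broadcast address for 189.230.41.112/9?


Network: 189.128.0.0/9
Host bits = 23
Set all host bits to 1:
Broadcast: 189.255.255.255


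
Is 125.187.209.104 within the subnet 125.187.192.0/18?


Subnet network: 125.187.192.0
Test IP AND mask: 125.187.192.0
Yes, 125.187.209.104 is in 125.187.192.0/18


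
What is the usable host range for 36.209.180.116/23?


Network: 36.209.180.0
Broadcast: 36.209.181.255
First usable = network + 1
Last usable = broadcast - 1
Range: 36.209.180.1 to 36.209.181.254


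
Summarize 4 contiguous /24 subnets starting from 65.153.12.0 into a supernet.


Original prefix: /24
Number of subnets: 4 = 2^2
New prefix = 24 - 2 = 22
Supernet: 65.153.12.0/22


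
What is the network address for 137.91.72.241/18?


IP:   10001001.01011011.01001000.11110001
Mask: 11111111.11111111.11000000.00000000
AND operation:
Net:  10001001.01011011.01000000.00000000
Network: 137.91.64.0/18


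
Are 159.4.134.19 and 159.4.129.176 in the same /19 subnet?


Mask: 255.255.224.0
159.4.134.19 AND mask = 159.4.128.0
159.4.129.176 AND mask = 159.4.128.0
Yes, same subnet (159.4.128.0)


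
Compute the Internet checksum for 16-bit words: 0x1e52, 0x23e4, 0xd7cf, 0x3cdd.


Sum all words (with carry folding):
+ 0x1e52 = 0x1e52
+ 0x23e4 = 0x4236
+ 0xd7cf = 0x1a06
+ 0x3cdd = 0x56e3
One's complement: ~0x56e3
Checksum = 0xa91c


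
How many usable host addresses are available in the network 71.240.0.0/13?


Host bits = 32 - 13 = 19
Total addresses = 2^19 = 524288
Usable = total - 2 (network and broadcast)
Usable hosts: 524286


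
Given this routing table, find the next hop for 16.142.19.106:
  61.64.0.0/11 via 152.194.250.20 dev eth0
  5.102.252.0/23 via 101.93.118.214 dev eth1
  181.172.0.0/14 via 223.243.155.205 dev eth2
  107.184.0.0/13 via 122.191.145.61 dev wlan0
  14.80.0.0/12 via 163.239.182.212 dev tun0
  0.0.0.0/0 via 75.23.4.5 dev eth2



Longest prefix match for 16.142.19.106:
  /11 61.64.0.0: no
  /23 5.102.252.0: no
  /14 181.172.0.0: no
  /13 107.184.0.0: no
  /12 14.80.0.0: no
  /0 0.0.0.0: MATCH
Selected: next-hop 75.23.4.5 via eth2 (matched /0)


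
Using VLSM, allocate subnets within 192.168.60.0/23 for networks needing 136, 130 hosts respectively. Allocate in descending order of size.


136 hosts -> /24 (254 usable): 192.168.60.0/24
130 hosts -> /24 (254 usable): 192.168.61.0/24
Allocation: 192.168.60.0/24 (136 hosts, 254 usable); 192.168.61.0/24 (130 hosts, 254 usable)


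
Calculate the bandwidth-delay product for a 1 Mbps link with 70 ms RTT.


BDP = bandwidth * RTT
= 1 Mbps * 70 ms
= 1 * 1e6 * 70 / 1000 bits
= 70000 bits
= 8750 bytes
= 8.5449 KB
BDP = 70000 bits (8750 bytes)


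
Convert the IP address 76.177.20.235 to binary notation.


76 = 01001100
177 = 10110001
20 = 00010100
235 = 11101011
Binary: 01001100.10110001.00010100.11101011


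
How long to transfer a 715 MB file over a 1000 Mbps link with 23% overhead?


Effective throughput = 1000 * (1 - 23/100) = 770 Mbps
File size in Mb = 715 * 8 = 5720 Mb
Time = 5720 / 770
Time = 7.4286 seconds


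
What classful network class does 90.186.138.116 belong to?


First octet: 90
Binary: 01011010
0xxxxxxx -> Class A (1-126)
Class A, default mask 255.0.0.0 (/8)


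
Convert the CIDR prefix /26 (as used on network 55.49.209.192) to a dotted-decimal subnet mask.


/26 means 26 network bits, 6 host bits
Binary: 11111111111111111111111111000000
Mask: 255.255.255.192


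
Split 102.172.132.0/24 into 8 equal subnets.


New prefix = 24 + 3 = 27
Each subnet has 32 addresses
  102.172.132.0/27
  102.172.132.32/27
  102.172.132.64/27
  102.172.132.96/27
  102.172.132.128/27
  102.172.132.160/27
  102.172.132.192/27
  102.172.132.224/27
Subnets: 102.172.132.0/27, 102.172.132.32/27, 102.172.132.64/27, 102.172.132.96/27, 102.172.132.128/27, 102.172.132.160/27, 102.172.132.192/27, 102.172.132.224/27


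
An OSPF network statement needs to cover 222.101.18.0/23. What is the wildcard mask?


Subnet mask: 255.255.254.0
Wildcard = 255.255.255.255 - subnet mask
255 - 255 = 0
255 - 255 = 0
255 - 254 = 1
255 - 0 = 255
Wildcard: 0.0.1.255


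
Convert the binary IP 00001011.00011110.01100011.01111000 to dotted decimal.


00001011 = 11
00011110 = 30
01100011 = 99
01111000 = 120
IP: 11.30.99.120


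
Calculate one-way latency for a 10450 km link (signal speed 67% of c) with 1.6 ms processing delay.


Speed = 0.67 * 3e5 km/s = 201000 km/s
Propagation delay = 10450 / 201000 = 0.052 s = 51.99 ms
Processing delay = 1.6 ms
Total one-way latency = 53.59 ms


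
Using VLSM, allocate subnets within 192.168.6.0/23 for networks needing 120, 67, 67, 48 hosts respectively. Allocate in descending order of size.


120 hosts -> /25 (126 usable): 192.168.6.0/25
67 hosts -> /25 (126 usable): 192.168.6.128/25
67 hosts -> /25 (126 usable): 192.168.7.0/25
48 hosts -> /26 (62 usable): 192.168.7.128/26
Allocation: 192.168.6.0/25 (120 hosts, 126 usable); 192.168.6.128/25 (67 hosts, 126 usable); 192.168.7.0/25 (67 hosts, 126 usable); 192.168.7.128/26 (48 hosts, 62 usable)


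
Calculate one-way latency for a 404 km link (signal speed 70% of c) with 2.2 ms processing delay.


Speed = 0.7 * 3e5 km/s = 210000 km/s
Propagation delay = 404 / 210000 = 0.0019 s = 1.9238 ms
Processing delay = 2.2 ms
Total one-way latency = 4.1238 ms


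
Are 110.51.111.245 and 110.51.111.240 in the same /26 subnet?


Mask: 255.255.255.192
110.51.111.245 AND mask = 110.51.111.192
110.51.111.240 AND mask = 110.51.111.192
Yes, same subnet (110.51.111.192)


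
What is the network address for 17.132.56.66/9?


IP:   00010001.10000100.00111000.01000010
Mask: 11111111.10000000.00000000.00000000
AND operation:
Net:  00010001.10000000.00000000.00000000
Network: 17.128.0.0/9


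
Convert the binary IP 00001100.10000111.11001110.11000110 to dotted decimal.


00001100 = 12
10000111 = 135
11001110 = 206
11000110 = 198
IP: 12.135.206.198


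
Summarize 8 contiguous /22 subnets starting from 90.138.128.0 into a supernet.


Original prefix: /22
Number of subnets: 8 = 2^3
New prefix = 22 - 3 = 19
Supernet: 90.138.128.0/19


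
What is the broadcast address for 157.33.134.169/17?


Network: 157.33.128.0/17
Host bits = 15
Set all host bits to 1:
Broadcast: 157.33.255.255


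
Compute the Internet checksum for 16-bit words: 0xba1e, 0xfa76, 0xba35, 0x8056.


Sum all words (with carry folding):
+ 0xba1e = 0xba1e
+ 0xfa76 = 0xb495
+ 0xba35 = 0x6ecb
+ 0x8056 = 0xef21
One's complement: ~0xef21
Checksum = 0x10de


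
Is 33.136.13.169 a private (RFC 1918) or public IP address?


RFC 1918 private ranges:
  10.0.0.0/8 (10.0.0.0 - 10.255.255.255)
  172.16.0.0/12 (172.16.0.0 - 172.31.255.255)
  192.168.0.0/16 (192.168.0.0 - 192.168.255.255)
Public (not in any RFC 1918 range)


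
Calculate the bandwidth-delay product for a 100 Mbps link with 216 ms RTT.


BDP = bandwidth * RTT
= 100 Mbps * 216 ms
= 100 * 1e6 * 216 / 1000 bits
= 21600000 bits
= 2700000 bytes
= 2636.7188 KB
BDP = 21600000 bits (2700000 bytes)


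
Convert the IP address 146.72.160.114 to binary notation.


146 = 10010010
72 = 01001000
160 = 10100000
114 = 01110010
Binary: 10010010.01001000.10100000.01110010


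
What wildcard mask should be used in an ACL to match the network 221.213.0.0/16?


Subnet mask: 255.255.0.0
Wildcard = 255.255.255.255 - subnet mask
255 - 255 = 0
255 - 255 = 0
255 - 0 = 255
255 - 0 = 255
Wildcard: 0.0.255.255


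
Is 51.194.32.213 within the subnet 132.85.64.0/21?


Subnet network: 132.85.64.0
Test IP AND mask: 51.194.32.0
No, 51.194.32.213 is not in 132.85.64.0/21


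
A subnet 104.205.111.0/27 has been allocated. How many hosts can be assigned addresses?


Host bits = 32 - 27 = 5
Total addresses = 2^5 = 32
Usable = total - 2 (network and broadcast)
Usable hosts: 30


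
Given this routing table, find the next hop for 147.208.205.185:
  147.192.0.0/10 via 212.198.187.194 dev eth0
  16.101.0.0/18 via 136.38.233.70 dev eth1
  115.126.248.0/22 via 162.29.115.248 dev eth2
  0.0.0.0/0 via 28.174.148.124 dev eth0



Longest prefix match for 147.208.205.185:
  /10 147.192.0.0: MATCH
  /18 16.101.0.0: no
  /22 115.126.248.0: no
  /0 0.0.0.0: MATCH
Selected: next-hop 212.198.187.194 via eth0 (matched /10)


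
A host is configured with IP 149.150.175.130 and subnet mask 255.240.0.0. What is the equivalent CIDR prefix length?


Binary: 11111111.11110000.00000000.00000000
Count leading 1s
Prefix: /12


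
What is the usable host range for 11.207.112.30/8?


Network: 11.0.0.0
Broadcast: 11.255.255.255
First usable = network + 1
Last usable = broadcast - 1
Range: 11.0.0.1 to 11.255.255.254


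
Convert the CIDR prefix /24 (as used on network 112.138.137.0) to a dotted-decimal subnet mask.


/24 means 24 network bits, 8 host bits
Binary: 11111111111111111111111100000000
Mask: 255.255.255.0


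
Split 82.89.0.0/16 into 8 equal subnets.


New prefix = 16 + 3 = 19
Each subnet has 8192 addresses
  82.89.0.0/19
  82.89.32.0/19
  82.89.64.0/19
  82.89.96.0/19
  82.89.128.0/19
  82.89.160.0/19
  82.89.192.0/19
  82.89.224.0/19
Subnets: 82.89.0.0/19, 82.89.32.0/19, 82.89.64.0/19, 82.89.96.0/19, 82.89.128.0/19, 82.89.160.0/19, 82.89.192.0/19, 82.89.224.0/19


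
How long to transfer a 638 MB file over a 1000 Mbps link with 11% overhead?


Effective throughput = 1000 * (1 - 11/100) = 890 Mbps
File size in Mb = 638 * 8 = 5104 Mb
Time = 5104 / 890
Time = 5.7348 seconds


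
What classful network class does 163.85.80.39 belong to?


First octet: 163
Binary: 10100011
10xxxxxx -> Class B (128-191)
Class B, default mask 255.255.0.0 (/16)


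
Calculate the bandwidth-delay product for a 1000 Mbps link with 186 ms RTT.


BDP = bandwidth * RTT
= 1000 Mbps * 186 ms
= 1000 * 1e6 * 186 / 1000 bits
= 186000000 bits
= 23250000 bytes
= 22705.0781 KB
BDP = 186000000 bits (23250000 bytes)


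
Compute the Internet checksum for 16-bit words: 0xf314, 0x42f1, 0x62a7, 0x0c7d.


Sum all words (with carry folding):
+ 0xf314 = 0xf314
+ 0x42f1 = 0x3606
+ 0x62a7 = 0x98ad
+ 0x0c7d = 0xa52a
One's complement: ~0xa52a
Checksum = 0x5ad5


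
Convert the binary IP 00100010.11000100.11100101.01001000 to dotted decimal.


00100010 = 34
11000100 = 196
11100101 = 229
01001000 = 72
IP: 34.196.229.72


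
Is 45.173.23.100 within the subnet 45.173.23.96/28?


Subnet network: 45.173.23.96
Test IP AND mask: 45.173.23.96
Yes, 45.173.23.100 is in 45.173.23.96/28


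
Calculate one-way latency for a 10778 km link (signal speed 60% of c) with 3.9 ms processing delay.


Speed = 0.6 * 3e5 km/s = 180000 km/s
Propagation delay = 10778 / 180000 = 0.0599 s = 59.8778 ms
Processing delay = 3.9 ms
Total one-way latency = 63.7778 ms


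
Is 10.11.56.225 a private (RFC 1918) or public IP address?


RFC 1918 private ranges:
  10.0.0.0/8 (10.0.0.0 - 10.255.255.255)
  172.16.0.0/12 (172.16.0.0 - 172.31.255.255)
  192.168.0.0/16 (192.168.0.0 - 192.168.255.255)
Private (in 10.0.0.0/8)


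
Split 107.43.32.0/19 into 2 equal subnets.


New prefix = 19 + 1 = 20
Each subnet has 4096 addresses
  107.43.32.0/20
  107.43.48.0/20
Subnets: 107.43.32.0/20, 107.43.48.0/20


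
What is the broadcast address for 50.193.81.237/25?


Network: 50.193.81.128/25
Host bits = 7
Set all host bits to 1:
Broadcast: 50.193.81.255


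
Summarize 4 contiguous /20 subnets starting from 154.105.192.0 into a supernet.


Original prefix: /20
Number of subnets: 4 = 2^2
New prefix = 20 - 2 = 18
Supernet: 154.105.192.0/18


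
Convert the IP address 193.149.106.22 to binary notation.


193 = 11000001
149 = 10010101
106 = 01101010
22 = 00010110
Binary: 11000001.10010101.01101010.00010110


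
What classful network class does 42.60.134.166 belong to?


First octet: 42
Binary: 00101010
0xxxxxxx -> Class A (1-126)
Class A, default mask 255.0.0.0 (/8)


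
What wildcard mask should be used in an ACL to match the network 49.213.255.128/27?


Subnet mask: 255.255.255.224
Wildcard = 255.255.255.255 - subnet mask
255 - 255 = 0
255 - 255 = 0
255 - 255 = 0
255 - 224 = 31
Wildcard: 0.0.0.31


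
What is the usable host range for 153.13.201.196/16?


Network: 153.13.0.0
Broadcast: 153.13.255.255
First usable = network + 1
Last usable = broadcast - 1
Range: 153.13.0.1 to 153.13.255.254


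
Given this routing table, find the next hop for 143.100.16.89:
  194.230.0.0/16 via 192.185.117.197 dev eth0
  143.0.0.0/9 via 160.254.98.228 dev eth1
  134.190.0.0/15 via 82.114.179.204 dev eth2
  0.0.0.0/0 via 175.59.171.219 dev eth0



Longest prefix match for 143.100.16.89:
  /16 194.230.0.0: no
  /9 143.0.0.0: MATCH
  /15 134.190.0.0: no
  /0 0.0.0.0: MATCH
Selected: next-hop 160.254.98.228 via eth1 (matched /9)


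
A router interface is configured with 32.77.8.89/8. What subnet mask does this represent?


/8 means 8 network bits, 24 host bits
Binary: 11111111000000000000000000000000
Mask: 255.0.0.0


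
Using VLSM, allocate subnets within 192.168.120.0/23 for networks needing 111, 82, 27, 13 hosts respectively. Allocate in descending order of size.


111 hosts -> /25 (126 usable): 192.168.120.0/25
82 hosts -> /25 (126 usable): 192.168.120.128/25
27 hosts -> /27 (30 usable): 192.168.121.0/27
13 hosts -> /28 (14 usable): 192.168.121.32/28
Allocation: 192.168.120.0/25 (111 hosts, 126 usable); 192.168.120.128/25 (82 hosts, 126 usable); 192.168.121.0/27 (27 hosts, 30 usable); 192.168.121.32/28 (13 hosts, 14 usable)


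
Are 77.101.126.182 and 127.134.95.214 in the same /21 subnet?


Mask: 255.255.248.0
77.101.126.182 AND mask = 77.101.120.0
127.134.95.214 AND mask = 127.134.88.0
No, different subnets (77.101.120.0 vs 127.134.88.0)


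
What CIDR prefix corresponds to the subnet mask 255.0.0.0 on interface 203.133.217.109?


Binary: 11111111.00000000.00000000.00000000
Count leading 1s
Prefix: /8


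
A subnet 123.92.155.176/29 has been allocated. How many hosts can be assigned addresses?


Host bits = 32 - 29 = 3
Total addresses = 2^3 = 8
Usable = total - 2 (network and broadcast)
Usable hosts: 6


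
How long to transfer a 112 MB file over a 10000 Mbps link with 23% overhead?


Effective throughput = 10000 * (1 - 23/100) = 7700 Mbps
File size in Mb = 112 * 8 = 896 Mb
Time = 896 / 7700
Time = 0.1164 seconds


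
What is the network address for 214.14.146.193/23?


IP:   11010110.00001110.10010010.11000001
Mask: 11111111.11111111.11111110.00000000
AND operation:
Net:  11010110.00001110.10010010.00000000
Network: 214.14.146.0/23


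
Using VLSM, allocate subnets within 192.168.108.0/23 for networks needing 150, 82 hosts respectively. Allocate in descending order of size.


150 hosts -> /24 (254 usable): 192.168.108.0/24
82 hosts -> /25 (126 usable): 192.168.109.0/25
Allocation: 192.168.108.0/24 (150 hosts, 254 usable); 192.168.109.0/25 (82 hosts, 126 usable)


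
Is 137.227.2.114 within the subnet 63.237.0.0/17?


Subnet network: 63.237.0.0
Test IP AND mask: 137.227.0.0
No, 137.227.2.114 is not in 63.237.0.0/17


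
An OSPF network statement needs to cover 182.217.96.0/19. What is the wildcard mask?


Subnet mask: 255.255.224.0
Wildcard = 255.255.255.255 - subnet mask
255 - 255 = 0
255 - 255 = 0
255 - 224 = 31
255 - 0 = 255
Wildcard: 0.0.31.255


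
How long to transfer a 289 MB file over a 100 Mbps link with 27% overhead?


Effective throughput = 100 * (1 - 27/100) = 73 Mbps
File size in Mb = 289 * 8 = 2312 Mb
Time = 2312 / 73
Time = 31.6712 seconds


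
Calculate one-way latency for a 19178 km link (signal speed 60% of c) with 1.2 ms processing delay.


Speed = 0.6 * 3e5 km/s = 180000 km/s
Propagation delay = 19178 / 180000 = 0.1065 s = 106.5444 ms
Processing delay = 1.2 ms
Total one-way latency = 107.7444 ms


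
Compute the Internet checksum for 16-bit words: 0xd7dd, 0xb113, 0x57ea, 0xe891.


Sum all words (with carry folding):
+ 0xd7dd = 0xd7dd
+ 0xb113 = 0x88f1
+ 0x57ea = 0xe0db
+ 0xe891 = 0xc96d
One's complement: ~0xc96d
Checksum = 0x3692


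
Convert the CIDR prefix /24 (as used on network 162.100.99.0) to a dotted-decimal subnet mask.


/24 means 24 network bits, 8 host bits
Binary: 11111111111111111111111100000000
Mask: 255.255.255.0


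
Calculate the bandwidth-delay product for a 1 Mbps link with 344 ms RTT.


BDP = bandwidth * RTT
= 1 Mbps * 344 ms
= 1 * 1e6 * 344 / 1000 bits
= 344000 bits
= 43000 bytes
= 41.9922 KB
BDP = 344000 bits (43000 bytes)


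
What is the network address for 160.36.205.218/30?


IP:   10100000.00100100.11001101.11011010
Mask: 11111111.11111111.11111111.11111100
AND operation:
Net:  10100000.00100100.11001101.11011000
Network: 160.36.205.216/30


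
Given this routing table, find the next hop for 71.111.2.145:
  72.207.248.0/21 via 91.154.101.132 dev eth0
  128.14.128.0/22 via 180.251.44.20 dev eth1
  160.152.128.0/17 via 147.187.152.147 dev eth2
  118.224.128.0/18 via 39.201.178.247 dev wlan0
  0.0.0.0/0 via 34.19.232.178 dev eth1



Longest prefix match for 71.111.2.145:
  /21 72.207.248.0: no
  /22 128.14.128.0: no
  /17 160.152.128.0: no
  /18 118.224.128.0: no
  /0 0.0.0.0: MATCH
Selected: next-hop 34.19.232.178 via eth1 (matched /0)


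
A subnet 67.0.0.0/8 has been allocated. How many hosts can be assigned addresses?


Host bits = 32 - 8 = 24
Total addresses = 2^24 = 16777216
Usable = total - 2 (network and broadcast)
Usable hosts: 16777214


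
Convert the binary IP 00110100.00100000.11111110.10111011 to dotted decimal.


00110100 = 52
00100000 = 32
11111110 = 254
10111011 = 187
IP: 52.32.254.187


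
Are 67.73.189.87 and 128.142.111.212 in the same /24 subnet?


Mask: 255.255.255.0
67.73.189.87 AND mask = 67.73.189.0
128.142.111.212 AND mask = 128.142.111.0
No, different subnets (67.73.189.0 vs 128.142.111.0)


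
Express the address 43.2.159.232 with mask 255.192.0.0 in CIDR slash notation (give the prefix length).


Binary: 11111111.11000000.00000000.00000000
Count leading 1s
Prefix: /10


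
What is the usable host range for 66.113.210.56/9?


Network: 66.0.0.0
Broadcast: 66.127.255.255
First usable = network + 1
Last usable = broadcast - 1
Range: 66.0.0.1 to 66.127.255.254


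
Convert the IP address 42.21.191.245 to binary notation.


42 = 00101010
21 = 00010101
191 = 10111111
245 = 11110101
Binary: 00101010.00010101.10111111.11110101


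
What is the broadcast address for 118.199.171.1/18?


Network: 118.199.128.0/18
Host bits = 14
Set all host bits to 1:
Broadcast: 118.199.191.255


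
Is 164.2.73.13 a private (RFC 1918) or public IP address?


RFC 1918 private ranges:
  10.0.0.0/8 (10.0.0.0 - 10.255.255.255)
  172.16.0.0/12 (172.16.0.0 - 172.31.255.255)
  192.168.0.0/16 (192.168.0.0 - 192.168.255.255)
Public (not in any RFC 1918 range)


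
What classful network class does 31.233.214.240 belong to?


First octet: 31
Binary: 00011111
0xxxxxxx -> Class A (1-126)
Class A, default mask 255.0.0.0 (/8)


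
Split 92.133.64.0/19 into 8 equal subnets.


New prefix = 19 + 3 = 22
Each subnet has 1024 addresses
  92.133.64.0/22
  92.133.68.0/22
  92.133.72.0/22
  92.133.76.0/22
  92.133.80.0/22
  92.133.84.0/22
  92.133.88.0/22
  92.133.92.0/22
Subnets: 92.133.64.0/22, 92.133.68.0/22, 92.133.72.0/22, 92.133.76.0/22, 92.133.80.0/22, 92.133.84.0/22, 92.133.88.0/22, 92.133.92.0/22


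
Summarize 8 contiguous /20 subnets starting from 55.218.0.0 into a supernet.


Original prefix: /20
Number of subnets: 8 = 2^3
New prefix = 20 - 3 = 17
Supernet: 55.218.0.0/17


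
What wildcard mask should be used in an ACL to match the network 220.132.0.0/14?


Subnet mask: 255.252.0.0
Wildcard = 255.255.255.255 - subnet mask
255 - 255 = 0
255 - 252 = 3
255 - 0 = 255
255 - 0 = 255
Wildcard: 0.3.255.255


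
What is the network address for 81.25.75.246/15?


IP:   01010001.00011001.01001011.11110110
Mask: 11111111.11111110.00000000.00000000
AND operation:
Net:  01010001.00011000.00000000.00000000
Network: 81.24.0.0/15


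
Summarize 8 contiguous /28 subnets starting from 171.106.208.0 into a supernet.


Original prefix: /28
Number of subnets: 8 = 2^3
New prefix = 28 - 3 = 25
Supernet: 171.106.208.0/25


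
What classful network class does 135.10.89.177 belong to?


First octet: 135
Binary: 10000111
10xxxxxx -> Class B (128-191)
Class B, default mask 255.255.0.0 (/16)


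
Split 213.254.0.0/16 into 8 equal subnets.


New prefix = 16 + 3 = 19
Each subnet has 8192 addresses
  213.254.0.0/19
  213.254.32.0/19
  213.254.64.0/19
  213.254.96.0/19
  213.254.128.0/19
  213.254.160.0/19
  213.254.192.0/19
  213.254.224.0/19
Subnets: 213.254.0.0/19, 213.254.32.0/19, 213.254.64.0/19, 213.254.96.0/19, 213.254.128.0/19, 213.254.160.0/19, 213.254.192.0/19, 213.254.224.0/19


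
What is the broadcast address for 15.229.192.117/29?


Network: 15.229.192.112/29
Host bits = 3
Set all host bits to 1:
Broadcast: 15.229.192.119


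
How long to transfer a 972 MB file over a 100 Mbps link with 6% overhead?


Effective throughput = 100 * (1 - 6/100) = 94 Mbps
File size in Mb = 972 * 8 = 7776 Mb
Time = 7776 / 94
Time = 82.7234 seconds


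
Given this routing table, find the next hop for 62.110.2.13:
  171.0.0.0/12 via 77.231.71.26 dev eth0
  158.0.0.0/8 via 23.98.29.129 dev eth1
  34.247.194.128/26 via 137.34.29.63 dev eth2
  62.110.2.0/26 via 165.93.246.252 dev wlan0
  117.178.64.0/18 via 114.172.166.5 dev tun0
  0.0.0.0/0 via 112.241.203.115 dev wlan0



Longest prefix match for 62.110.2.13:
  /12 171.0.0.0: no
  /8 158.0.0.0: no
  /26 34.247.194.128: no
  /26 62.110.2.0: MATCH
  /18 117.178.64.0: no
  /0 0.0.0.0: MATCH
Selected: next-hop 165.93.246.252 via wlan0 (matched /26)


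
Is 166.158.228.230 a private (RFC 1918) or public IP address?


RFC 1918 private ranges:
  10.0.0.0/8 (10.0.0.0 - 10.255.255.255)
  172.16.0.0/12 (172.16.0.0 - 172.31.255.255)
  192.168.0.0/16 (192.168.0.0 - 192.168.255.255)
Public (not in any RFC 1918 range)


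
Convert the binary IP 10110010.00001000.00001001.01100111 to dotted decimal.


10110010 = 178
00001000 = 8
00001001 = 9
01100111 = 103
IP: 178.8.9.103


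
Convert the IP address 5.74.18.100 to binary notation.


5 = 00000101
74 = 01001010
18 = 00010010
100 = 01100100
Binary: 00000101.01001010.00010010.01100100


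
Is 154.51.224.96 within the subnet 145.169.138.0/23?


Subnet network: 145.169.138.0
Test IP AND mask: 154.51.224.0
No, 154.51.224.96 is not in 145.169.138.0/23


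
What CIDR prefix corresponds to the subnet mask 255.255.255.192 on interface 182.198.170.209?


Binary: 11111111.11111111.11111111.11000000
Count leading 1s
Prefix: /26


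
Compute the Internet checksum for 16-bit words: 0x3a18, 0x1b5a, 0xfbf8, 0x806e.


Sum all words (with carry folding):
+ 0x3a18 = 0x3a18
+ 0x1b5a = 0x5572
+ 0xfbf8 = 0x516b
+ 0x806e = 0xd1d9
One's complement: ~0xd1d9
Checksum = 0x2e26


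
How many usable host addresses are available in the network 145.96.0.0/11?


Host bits = 32 - 11 = 21
Total addresses = 2^21 = 2097152
Usable = total - 2 (network and broadcast)
Usable hosts: 2097150


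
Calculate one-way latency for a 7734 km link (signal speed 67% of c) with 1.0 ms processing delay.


Speed = 0.67 * 3e5 km/s = 201000 km/s
Propagation delay = 7734 / 201000 = 0.0385 s = 38.4776 ms
Processing delay = 1.0 ms
Total one-way latency = 39.4776 ms


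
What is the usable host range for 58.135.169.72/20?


Network: 58.135.160.0
Broadcast: 58.135.175.255
First usable = network + 1
Last usable = broadcast - 1
Range: 58.135.160.1 to 58.135.175.254


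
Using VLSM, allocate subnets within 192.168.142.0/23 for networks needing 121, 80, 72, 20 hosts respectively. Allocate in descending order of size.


121 hosts -> /25 (126 usable): 192.168.142.0/25
80 hosts -> /25 (126 usable): 192.168.142.128/25
72 hosts -> /25 (126 usable): 192.168.143.0/25
20 hosts -> /27 (30 usable): 192.168.143.128/27
Allocation: 192.168.142.0/25 (121 hosts, 126 usable); 192.168.142.128/25 (80 hosts, 126 usable); 192.168.143.0/25 (72 hosts, 126 usable); 192.168.143.128/27 (20 hosts, 30 usable)


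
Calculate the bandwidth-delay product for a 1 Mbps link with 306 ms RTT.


BDP = bandwidth * RTT
= 1 Mbps * 306 ms
= 1 * 1e6 * 306 / 1000 bits
= 306000 bits
= 38250 bytes
= 37.3535 KB
BDP = 306000 bits (38250 bytes)


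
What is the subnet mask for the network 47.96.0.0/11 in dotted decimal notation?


/11 means 11 network bits, 21 host bits
Binary: 11111111111000000000000000000000
Mask: 255.224.0.0


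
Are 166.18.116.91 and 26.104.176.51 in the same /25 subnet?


Mask: 255.255.255.128
166.18.116.91 AND mask = 166.18.116.0
26.104.176.51 AND mask = 26.104.176.0
No, different subnets (166.18.116.0 vs 26.104.176.0)


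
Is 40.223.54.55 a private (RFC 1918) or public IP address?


RFC 1918 private ranges:
  10.0.0.0/8 (10.0.0.0 - 10.255.255.255)
  172.16.0.0/12 (172.16.0.0 - 172.31.255.255)
  192.168.0.0/16 (192.168.0.0 - 192.168.255.255)
Public (not in any RFC 1918 range)


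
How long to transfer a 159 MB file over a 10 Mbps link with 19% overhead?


Effective throughput = 10 * (1 - 19/100) = 8.1 Mbps
File size in Mb = 159 * 8 = 1272 Mb
Time = 1272 / 8.1
Time = 157.037 seconds


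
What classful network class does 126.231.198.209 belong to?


First octet: 126
Binary: 01111110
0xxxxxxx -> Class A (1-126)
Class A, default mask 255.0.0.0 (/8)


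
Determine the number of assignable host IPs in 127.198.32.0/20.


Host bits = 32 - 20 = 12
Total addresses = 2^12 = 4096
Usable = total - 2 (network and broadcast)
Usable hosts: 4094


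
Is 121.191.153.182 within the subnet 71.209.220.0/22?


Subnet network: 71.209.220.0
Test IP AND mask: 121.191.152.0
No, 121.191.153.182 is not in 71.209.220.0/22


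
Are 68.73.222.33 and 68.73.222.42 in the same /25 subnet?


Mask: 255.255.255.128
68.73.222.33 AND mask = 68.73.222.0
68.73.222.42 AND mask = 68.73.222.0
Yes, same subnet (68.73.222.0)


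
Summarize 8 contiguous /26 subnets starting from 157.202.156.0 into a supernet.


Original prefix: /26
Number of subnets: 8 = 2^3
New prefix = 26 - 3 = 23
Supernet: 157.202.156.0/23


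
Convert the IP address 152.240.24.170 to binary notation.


152 = 10011000
240 = 11110000
24 = 00011000
170 = 10101010
Binary: 10011000.11110000.00011000.10101010


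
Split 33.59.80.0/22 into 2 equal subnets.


New prefix = 22 + 1 = 23
Each subnet has 512 addresses
  33.59.80.0/23
  33.59.82.0/23
Subnets: 33.59.80.0/23, 33.59.82.0/23


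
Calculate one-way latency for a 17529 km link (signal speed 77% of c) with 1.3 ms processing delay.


Speed = 0.77 * 3e5 km/s = 231000 km/s
Propagation delay = 17529 / 231000 = 0.0759 s = 75.8831 ms
Processing delay = 1.3 ms
Total one-way latency = 77.1831 ms


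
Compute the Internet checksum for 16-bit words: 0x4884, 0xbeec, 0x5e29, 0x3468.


Sum all words (with carry folding):
+ 0x4884 = 0x4884
+ 0xbeec = 0x0771
+ 0x5e29 = 0x659a
+ 0x3468 = 0x9a02
One's complement: ~0x9a02
Checksum = 0x65fd


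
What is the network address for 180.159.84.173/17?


IP:   10110100.10011111.01010100.10101101
Mask: 11111111.11111111.10000000.00000000
AND operation:
Net:  10110100.10011111.00000000.00000000
Network: 180.159.0.0/17


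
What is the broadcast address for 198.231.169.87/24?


Network: 198.231.169.0/24
Host bits = 8
Set all host bits to 1:
Broadcast: 198.231.169.255


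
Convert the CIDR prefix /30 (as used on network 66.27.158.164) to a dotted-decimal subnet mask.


/30 means 30 network bits, 2 host bits
Binary: 11111111111111111111111111111100
Mask: 255.255.255.252


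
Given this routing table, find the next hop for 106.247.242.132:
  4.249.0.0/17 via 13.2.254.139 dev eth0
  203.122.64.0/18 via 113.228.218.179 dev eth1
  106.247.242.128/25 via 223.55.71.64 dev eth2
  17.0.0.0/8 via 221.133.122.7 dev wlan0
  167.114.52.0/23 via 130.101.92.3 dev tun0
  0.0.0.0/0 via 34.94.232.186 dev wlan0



Longest prefix match for 106.247.242.132:
  /17 4.249.0.0: no
  /18 203.122.64.0: no
  /25 106.247.242.128: MATCH
  /8 17.0.0.0: no
  /23 167.114.52.0: no
  /0 0.0.0.0: MATCH
Selected: next-hop 223.55.71.64 via eth2 (matched /25)


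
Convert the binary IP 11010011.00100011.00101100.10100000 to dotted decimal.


11010011 = 211
00100011 = 35
00101100 = 44
10100000 = 160
IP: 211.35.44.160


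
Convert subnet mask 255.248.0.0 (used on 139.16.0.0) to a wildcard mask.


Subnet mask: 255.248.0.0
Wildcard = 255.255.255.255 - subnet mask
255 - 255 = 0
255 - 248 = 7
255 - 0 = 255
255 - 0 = 255
Wildcard: 0.7.255.255


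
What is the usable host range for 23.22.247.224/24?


Network: 23.22.247.0
Broadcast: 23.22.247.255
First usable = network + 1
Last usable = broadcast - 1
Range: 23.22.247.1 to 23.22.247.254


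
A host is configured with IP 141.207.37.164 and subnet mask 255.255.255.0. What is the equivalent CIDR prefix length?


Binary: 11111111.11111111.11111111.00000000
Count leading 1s
Prefix: /24


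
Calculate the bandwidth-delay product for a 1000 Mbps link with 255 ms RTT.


BDP = bandwidth * RTT
= 1000 Mbps * 255 ms
= 1000 * 1e6 * 255 / 1000 bits
= 255000000 bits
= 31875000 bytes
= 31127.9297 KB
BDP = 255000000 bits (31875000 bytes)


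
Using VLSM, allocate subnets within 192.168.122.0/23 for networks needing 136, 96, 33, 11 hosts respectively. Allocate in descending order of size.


136 hosts -> /24 (254 usable): 192.168.122.0/24
96 hosts -> /25 (126 usable): 192.168.123.0/25
33 hosts -> /26 (62 usable): 192.168.123.128/26
11 hosts -> /28 (14 usable): 192.168.123.192/28
Allocation: 192.168.122.0/24 (136 hosts, 254 usable); 192.168.123.0/25 (96 hosts, 126 usable); 192.168.123.128/26 (33 hosts, 62 usable); 192.168.123.192/28 (11 hosts, 14 usable)


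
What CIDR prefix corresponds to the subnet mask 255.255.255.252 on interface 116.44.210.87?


Binary: 11111111.11111111.11111111.11111100
Count leading 1s
Prefix: /30


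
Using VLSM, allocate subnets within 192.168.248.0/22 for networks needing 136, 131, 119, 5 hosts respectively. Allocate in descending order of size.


136 hosts -> /24 (254 usable): 192.168.248.0/24
131 hosts -> /24 (254 usable): 192.168.249.0/24
119 hosts -> /25 (126 usable): 192.168.250.0/25
5 hosts -> /29 (6 usable): 192.168.250.128/29
Allocation: 192.168.248.0/24 (136 hosts, 254 usable); 192.168.249.0/24 (131 hosts, 254 usable); 192.168.250.0/25 (119 hosts, 126 usable); 192.168.250.128/29 (5 hosts, 6 usable)


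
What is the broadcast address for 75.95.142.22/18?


Network: 75.95.128.0/18
Host bits = 14
Set all host bits to 1:
Broadcast: 75.95.191.255
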